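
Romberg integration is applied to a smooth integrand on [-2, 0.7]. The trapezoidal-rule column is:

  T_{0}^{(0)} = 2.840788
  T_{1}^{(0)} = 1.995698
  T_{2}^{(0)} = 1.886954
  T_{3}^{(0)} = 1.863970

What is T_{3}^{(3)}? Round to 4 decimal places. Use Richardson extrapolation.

Richardson extrapolation on the trapezoidal column (denominator 4−1=3):
T_{1}^{(1)} = (4·1.995698 − 2.840788) / 3 = 1.714001
T_{2}^{(1)} = (4·1.886954 − 1.995698) / 3 = 1.850706
T_{3}^{(1)} = 1.863970 + (1.863970 − 1.886954)/3 = 1.856309
T_{2}^{(2)} = 1.850706 + (1.850706 − 1.714001)/15 = 1.859820
T_{3}^{(2)} = (16·1.856309 − 1.850706) / 15 = 1.856683
T_{3}^{(3)} = 1.856683 + (1.856683 − 1.859820)/63 = 1.856633

1.8566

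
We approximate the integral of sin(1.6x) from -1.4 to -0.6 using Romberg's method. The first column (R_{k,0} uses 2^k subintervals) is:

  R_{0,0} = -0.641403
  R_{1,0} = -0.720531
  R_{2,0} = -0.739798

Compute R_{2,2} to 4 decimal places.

Richardson extrapolation on the trapezoidal column (denominator 4−1=3):
R_{1,1} = (4·(-0.720531) − (-0.641403)) / 3 = -0.746907
R_{2,1} = -0.739798 + (-0.739798 − (-0.720531))/3 = -0.746220
R_{2,2} = (16·(-0.746220) − (-0.746907)) / 15 = -0.746174
(Column j=1 coincides with Simpson's rule on the same nodes.)

-0.7462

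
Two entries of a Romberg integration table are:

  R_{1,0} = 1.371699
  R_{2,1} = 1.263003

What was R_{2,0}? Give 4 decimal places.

1.2902

From R_{2,1} = (4·R_{2,0} − R_{1,0})/3, solve for R_{2,0}:
4·R_{2,0} = 3·1.263003 + 1.371699 = 5.160708
R_{2,0} = 1.290177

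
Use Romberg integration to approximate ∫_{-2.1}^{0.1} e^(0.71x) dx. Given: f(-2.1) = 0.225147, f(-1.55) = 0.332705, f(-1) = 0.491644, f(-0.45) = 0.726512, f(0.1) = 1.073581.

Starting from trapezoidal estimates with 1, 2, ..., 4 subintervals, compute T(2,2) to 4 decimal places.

T(0,0) (trapezoid, 1 panel, h=2.2000): 1.428601
T(1,0) (trapezoid, 2 panels, h=1.1000): 1.255109
T(2,0) (trapezoid, 4 panels, h=0.5500): 1.210124
T(1,1) = 1.255109 + (1.255109 − 1.428601)/3 = 1.197278
T(2,1) = 1.210124 + (1.210124 − 1.255109)/3 = 1.195129
T(2,2) = 1.195129 + (1.195129 − 1.197278)/15 = 1.194986

1.1950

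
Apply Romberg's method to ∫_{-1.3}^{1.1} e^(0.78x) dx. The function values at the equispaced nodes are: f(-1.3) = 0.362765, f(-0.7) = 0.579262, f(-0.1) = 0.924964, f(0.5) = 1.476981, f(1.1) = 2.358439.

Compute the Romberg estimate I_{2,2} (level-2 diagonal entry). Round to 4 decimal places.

2.5586

I_{0,0} (trapezoid, 1 panel, h=2.4000): 3.265445
I_{1,0} (trapezoid, 2 panels, h=1.2000): 2.742679
I_{2,0} (trapezoid, 4 panels, h=0.6000): 2.605085
I_{1,1} = 2.742679 + (2.742679 − 3.265445)/3 = 2.568424
I_{2,1} = 2.605085 + (2.605085 − 2.742679)/3 = 2.559220
I_{2,2} = 2.559220 + (2.559220 − 2.568424)/15 = 2.558606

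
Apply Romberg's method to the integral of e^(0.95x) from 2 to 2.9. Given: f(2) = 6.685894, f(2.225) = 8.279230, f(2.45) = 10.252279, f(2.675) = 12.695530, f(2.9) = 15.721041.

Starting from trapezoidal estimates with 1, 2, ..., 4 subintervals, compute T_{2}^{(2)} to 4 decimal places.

9.5107

T_{0}^{(0)} (trapezoid, 1 panel, h=0.9000): 10.083121
T_{1}^{(0)} (trapezoid, 2 panels, h=0.4500): 9.655086
T_{2}^{(0)} (trapezoid, 4 panels, h=0.2250): 9.546864
T_{1}^{(1)} = 9.655086 + (9.655086 − 10.083121)/3 = 9.512408
T_{2}^{(1)} = 9.546864 + (9.546864 − 9.655086)/3 = 9.510790
T_{2}^{(2)} = 9.510790 + (9.510790 − 9.512408)/15 = 9.510682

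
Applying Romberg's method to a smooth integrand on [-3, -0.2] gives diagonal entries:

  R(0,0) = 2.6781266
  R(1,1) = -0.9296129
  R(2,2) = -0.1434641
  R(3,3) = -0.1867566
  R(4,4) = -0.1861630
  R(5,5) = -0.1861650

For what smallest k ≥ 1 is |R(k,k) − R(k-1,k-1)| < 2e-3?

|R(1,1) − R(0,0)| = 3.6077395 ≥ 2e-3
|R(2,2) − R(1,1)| = 0.7861488 ≥ 2e-3
|R(3,3) − R(2,2)| = 0.0432925 ≥ 2e-3
|R(4,4) − R(3,3)| = 0.0005936 < 2e-3

k = 4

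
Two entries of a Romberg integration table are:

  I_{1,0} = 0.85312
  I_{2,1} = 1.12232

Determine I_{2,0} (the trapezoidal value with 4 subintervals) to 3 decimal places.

From I_{2,1} = (4·I_{2,0} − I_{1,0})/3, solve for I_{2,0}:
4·I_{2,0} = 3·1.12232 + 0.85312 = 4.22008
I_{2,0} = 1.05502

1.055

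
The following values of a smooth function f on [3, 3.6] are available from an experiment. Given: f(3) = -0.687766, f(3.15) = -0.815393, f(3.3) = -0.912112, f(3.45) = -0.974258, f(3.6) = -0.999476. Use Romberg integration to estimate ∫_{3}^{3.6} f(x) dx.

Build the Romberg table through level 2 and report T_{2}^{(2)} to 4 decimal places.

T_{0}^{(0)} (trapezoid, 1 panel, h=0.6000): -0.506173
T_{1}^{(0)} (trapezoid, 2 panels, h=0.3000): -0.526720
T_{2}^{(0)} (trapezoid, 4 panels, h=0.1500): -0.531808
T_{1}^{(1)} = -0.526720 + (-0.526720 − (-0.506173))/3 = -0.533569
T_{2}^{(1)} = -0.531808 + (-0.531808 − (-0.526720))/3 = -0.533504
T_{2}^{(2)} = -0.533504 + (-0.533504 − (-0.533569))/15 = -0.533500

-0.5335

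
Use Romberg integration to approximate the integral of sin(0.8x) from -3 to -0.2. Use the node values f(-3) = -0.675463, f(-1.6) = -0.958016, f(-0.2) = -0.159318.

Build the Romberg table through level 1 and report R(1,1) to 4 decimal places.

-2.1779

R(0,0) (trapezoid, 1 panel, h=2.8000): -1.168693
R(1,0) (trapezoid, 2 panels, h=1.4000): -1.925569
R(1,1) = -1.925569 + (-1.925569 − (-1.168693))/3 = -2.177861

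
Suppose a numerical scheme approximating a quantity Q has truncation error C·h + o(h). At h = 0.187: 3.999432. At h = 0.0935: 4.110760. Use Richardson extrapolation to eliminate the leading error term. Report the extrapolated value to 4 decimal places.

4.2221

The leading error scales as h; refining by a factor of 2 reduces it by 2^1 = 2.
Extrapolated value = (2·A(h/2) − A(h)) / (2 − 1)
= (2·4.110760 − 3.999432) / 1
= 4.222088 / 1 = 4.222088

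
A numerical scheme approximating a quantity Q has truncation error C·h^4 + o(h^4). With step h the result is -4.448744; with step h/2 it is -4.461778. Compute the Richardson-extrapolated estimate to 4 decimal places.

-4.4626

Extrapolated value = (16·A(h/2) − A(h)) / (16 − 1)
= (16·(-4.461778) − (-4.448744)) / 15
= -66.939704 / 15 = -4.462647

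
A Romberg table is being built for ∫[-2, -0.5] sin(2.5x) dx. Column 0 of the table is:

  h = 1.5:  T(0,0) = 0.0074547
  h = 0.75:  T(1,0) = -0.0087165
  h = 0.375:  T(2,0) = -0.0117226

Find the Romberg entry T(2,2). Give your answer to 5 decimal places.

-0.01263

Richardson extrapolation on the trapezoidal column (denominator 4−1=3):
T(1,1) = -0.0087165 + (-0.0087165 − 0.0074547)/3 = -0.0141069
T(2,1) = -0.0117226 + (-0.0117226 − (-0.0087165))/3 = -0.0127246
T(2,2) = (16·(-0.0127246) − (-0.0141069)) / 15 = -0.0126324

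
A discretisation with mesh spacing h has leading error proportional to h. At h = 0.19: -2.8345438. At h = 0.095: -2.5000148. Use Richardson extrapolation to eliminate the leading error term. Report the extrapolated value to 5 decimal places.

-2.16549

Extrapolated value = (2·A(h/2) − A(h)) / (2 − 1)
= (2·(-2.5000148) − (-2.8345438)) / 1
= -2.1654858 / 1 = -2.1654858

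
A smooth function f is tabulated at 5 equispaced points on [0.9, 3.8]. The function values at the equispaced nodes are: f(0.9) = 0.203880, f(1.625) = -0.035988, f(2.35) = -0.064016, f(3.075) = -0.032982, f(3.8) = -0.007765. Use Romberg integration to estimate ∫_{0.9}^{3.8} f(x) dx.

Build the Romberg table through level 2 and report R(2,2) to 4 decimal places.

-0.0516

R(0,0) (trapezoid, 1 panel, h=2.9000): 0.284367
R(1,0) (trapezoid, 2 panels, h=1.4500): 0.049360
R(2,0) (trapezoid, 4 panels, h=0.7250): -0.025323
R(1,1) = 0.049360 + (0.049360 − 0.284367)/3 = -0.028976
R(2,1) = -0.025323 + (-0.025323 − 0.049360)/3 = -0.050217
R(2,2) = -0.050217 + (-0.050217 − (-0.028976))/15 = -0.051633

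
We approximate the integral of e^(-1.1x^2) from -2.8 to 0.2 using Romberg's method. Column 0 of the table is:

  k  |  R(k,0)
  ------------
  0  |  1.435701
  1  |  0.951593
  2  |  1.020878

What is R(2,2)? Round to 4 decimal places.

R(1,1) = (4·0.951593 − 1.435701) / 3 = 0.790224
R(2,1) = (4·1.020878 − 0.951593) / 3 = 1.043973
R(2,2) = 1.043973 + (1.043973 − 0.790224)/15 = 1.060890

1.0609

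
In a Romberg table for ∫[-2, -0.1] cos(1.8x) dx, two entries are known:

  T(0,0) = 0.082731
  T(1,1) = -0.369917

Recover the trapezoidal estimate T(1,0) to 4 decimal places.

-0.2568

From T(1,1) = (4·T(1,0) − T(0,0))/3, solve for T(1,0):
4·T(1,0) = 3·(-0.369917) + 0.082731 = -1.027020
T(1,0) = -0.256755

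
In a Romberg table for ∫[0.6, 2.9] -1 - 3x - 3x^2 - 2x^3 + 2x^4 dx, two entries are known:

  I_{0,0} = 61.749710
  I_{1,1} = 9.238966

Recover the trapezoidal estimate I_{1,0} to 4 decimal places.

From I_{1,1} = (4·I_{1,0} − I_{0,0})/3, solve for I_{1,0}:
4·I_{1,0} = 3·9.238966 + 61.749710 = 89.466608
I_{1,0} = 22.366652

22.3667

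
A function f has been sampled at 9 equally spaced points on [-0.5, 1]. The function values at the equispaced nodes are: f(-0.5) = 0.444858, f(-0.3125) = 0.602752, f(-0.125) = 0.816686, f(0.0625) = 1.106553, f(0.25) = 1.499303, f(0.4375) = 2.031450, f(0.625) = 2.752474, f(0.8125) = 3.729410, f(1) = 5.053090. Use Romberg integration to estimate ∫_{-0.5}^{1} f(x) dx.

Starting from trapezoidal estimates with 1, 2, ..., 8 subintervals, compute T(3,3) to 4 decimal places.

T(0,0) (trapezoid, 1 panel, h=1.5000): 4.123461
T(1,0) (trapezoid, 2 panels, h=0.7500): 3.186208
T(2,0) (trapezoid, 4 panels, h=0.3750): 2.931539
T(3,0) (trapezoid, 8 panels, h=0.1875): 2.866425
T(1,1) = 3.186208 + (3.186208 − 4.123461)/3 = 2.873790
T(2,1) = 2.931539 + (2.931539 − 3.186208)/3 = 2.846649
T(3,1) = 2.866425 + (2.866425 − 2.931539)/3 = 2.844720
T(2,2) = 2.846649 + (2.846649 − 2.873790)/15 = 2.844840
T(3,2) = 2.844720 + (2.844720 − 2.846649)/15 = 2.844591
T(3,3) = 2.844591 + (2.844591 − 2.844840)/63 = 2.844587

2.8446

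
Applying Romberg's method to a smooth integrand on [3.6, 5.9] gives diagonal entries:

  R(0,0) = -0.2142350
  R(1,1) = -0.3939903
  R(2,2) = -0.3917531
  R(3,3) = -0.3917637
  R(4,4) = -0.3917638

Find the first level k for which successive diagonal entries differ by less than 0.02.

k = 2

|R(1,1) − R(0,0)| = 0.1797553 ≥ 0.02
|R(2,2) − R(1,1)| = 0.0022372 < 0.02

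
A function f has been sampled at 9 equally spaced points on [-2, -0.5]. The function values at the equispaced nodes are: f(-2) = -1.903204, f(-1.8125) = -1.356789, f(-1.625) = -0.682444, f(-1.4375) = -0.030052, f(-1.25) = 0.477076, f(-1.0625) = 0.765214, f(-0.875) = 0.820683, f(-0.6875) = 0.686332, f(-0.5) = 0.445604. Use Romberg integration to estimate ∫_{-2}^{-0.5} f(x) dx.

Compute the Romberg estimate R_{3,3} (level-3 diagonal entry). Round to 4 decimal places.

R_{0,0} (trapezoid, 1 panel, h=1.5000): -1.093200
R_{1,0} (trapezoid, 2 panels, h=0.7500): -0.188793
R_{2,0} (trapezoid, 4 panels, h=0.3750): -0.042557
R_{3,0} (trapezoid, 8 panels, h=0.1875): -0.009146
R_{1,1} = -0.188793 + (-0.188793 − (-1.093200))/3 = 0.112676
R_{2,1} = -0.042557 + (-0.042557 − (-0.188793))/3 = 0.006188
R_{3,1} = -0.009146 + (-0.009146 − (-0.042557))/3 = 0.001991
R_{2,2} = 0.006188 + (0.006188 − 0.112676)/15 = -0.000911
R_{3,2} = 0.001991 + (0.001991 − 0.006188)/15 = 0.001711
R_{3,3} = 0.001711 + (0.001711 − (-0.000911))/63 = 0.001753

0.0018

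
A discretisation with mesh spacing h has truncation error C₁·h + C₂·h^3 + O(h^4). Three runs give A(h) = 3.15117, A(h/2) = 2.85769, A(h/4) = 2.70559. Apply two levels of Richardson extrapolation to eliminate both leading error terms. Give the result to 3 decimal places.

First eliminate the h term (factor 2^1 = 2):
  B₁ = (2·2.85769 − 3.15117)/1 = 2.56421
  B₂ = (2·2.70559 − 2.85769)/1 = 2.55349
Then eliminate the h^3 term (factor 2^3 = 8):
  (8·2.55349 − 2.56421)/7 = 2.55196

2.552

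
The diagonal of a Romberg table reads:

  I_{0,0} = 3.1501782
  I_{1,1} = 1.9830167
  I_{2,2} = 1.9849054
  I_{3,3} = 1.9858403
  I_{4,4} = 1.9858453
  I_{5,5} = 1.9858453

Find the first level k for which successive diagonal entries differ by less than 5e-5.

|I_{1,1} − I_{0,0}| = 1.1671615 ≥ 5e-5
|I_{2,2} − I_{1,1}| = 0.0018887 ≥ 5e-5
|I_{3,3} − I_{2,2}| = 0.0009349 ≥ 5e-5
|I_{4,4} − I_{3,3}| = 0.0000050 < 5e-5

k = 4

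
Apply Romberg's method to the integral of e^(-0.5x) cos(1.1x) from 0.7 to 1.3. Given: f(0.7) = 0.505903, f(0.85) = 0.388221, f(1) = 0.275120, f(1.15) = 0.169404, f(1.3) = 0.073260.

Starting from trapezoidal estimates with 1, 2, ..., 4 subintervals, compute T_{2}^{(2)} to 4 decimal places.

0.1680

T_{0}^{(0)} (trapezoid, 1 panel, h=0.6000): 0.173749
T_{1}^{(0)} (trapezoid, 2 panels, h=0.3000): 0.169410
T_{2}^{(0)} (trapezoid, 4 panels, h=0.1500): 0.168349
T_{1}^{(1)} = 0.169410 + (0.169410 − 0.173749)/3 = 0.167964
T_{2}^{(1)} = 0.168349 + (0.168349 − 0.169410)/3 = 0.167995
T_{2}^{(2)} = 0.167995 + (0.167995 − 0.167964)/15 = 0.167997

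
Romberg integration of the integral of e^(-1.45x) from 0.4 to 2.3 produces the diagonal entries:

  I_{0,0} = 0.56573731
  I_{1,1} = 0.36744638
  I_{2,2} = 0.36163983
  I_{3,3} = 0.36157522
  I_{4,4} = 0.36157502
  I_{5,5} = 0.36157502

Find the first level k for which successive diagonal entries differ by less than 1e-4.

|I_{1,1} − I_{0,0}| = 0.19829093 ≥ 1e-4
|I_{2,2} − I_{1,1}| = 0.00580655 ≥ 1e-4
|I_{3,3} − I_{2,2}| = 0.00006461 < 1e-4

k = 3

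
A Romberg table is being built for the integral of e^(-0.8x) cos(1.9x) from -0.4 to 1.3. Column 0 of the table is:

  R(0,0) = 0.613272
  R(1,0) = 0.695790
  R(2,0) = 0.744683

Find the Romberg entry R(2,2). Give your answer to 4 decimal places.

0.7635

R(1,1) = (4·0.695790 − 0.613272) / 3 = 0.723296
R(2,1) = (4·0.744683 − 0.695790) / 3 = 0.760981
R(2,2) = (16·0.760981 − 0.723296) / 15 = 0.763493
(Column j=1 coincides with Simpson's rule on the same nodes.)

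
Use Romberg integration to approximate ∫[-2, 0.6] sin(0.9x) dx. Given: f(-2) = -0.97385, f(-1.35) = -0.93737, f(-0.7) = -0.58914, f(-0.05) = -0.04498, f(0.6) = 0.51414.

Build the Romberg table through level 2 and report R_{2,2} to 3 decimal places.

R_{0,0} (trapezoid, 1 panel, h=2.6000): -0.59762
R_{1,0} (trapezoid, 2 panels, h=1.3000): -1.06469
R_{2,0} (trapezoid, 4 panels, h=0.6500): -1.17087
R_{1,1} = -1.06469 + (-1.06469 − (-0.59762))/3 = -1.22038
R_{2,1} = -1.17087 + (-1.17087 − (-1.06469))/3 = -1.20626
R_{2,2} = -1.20626 + (-1.20626 − (-1.22038))/15 = -1.20532

-1.205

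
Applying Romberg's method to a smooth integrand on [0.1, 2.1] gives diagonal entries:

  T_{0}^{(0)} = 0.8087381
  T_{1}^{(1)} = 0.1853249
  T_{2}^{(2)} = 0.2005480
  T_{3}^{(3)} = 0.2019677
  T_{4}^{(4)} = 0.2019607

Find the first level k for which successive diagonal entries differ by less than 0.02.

k = 2

|T_{1}^{(1)} − T_{0}^{(0)}| = 0.6234132 ≥ 0.02
|T_{2}^{(2)} − T_{1}^{(1)}| = 0.0152231 < 0.02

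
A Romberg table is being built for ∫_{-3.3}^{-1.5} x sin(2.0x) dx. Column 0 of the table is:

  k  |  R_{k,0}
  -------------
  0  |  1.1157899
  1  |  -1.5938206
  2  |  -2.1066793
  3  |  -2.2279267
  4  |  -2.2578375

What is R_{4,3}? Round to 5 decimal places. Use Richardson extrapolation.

Richardson extrapolation on the trapezoidal column (denominator 4−1=3):
R_{2,1} = -2.1066793 + (-2.1066793 − (-1.5938206))/3 = -2.2776322
R_{3,1} = (4·(-2.2279267) − (-2.1066793)) / 3 = -2.2683425
R_{4,1} = -2.2578375 + (-2.2578375 − (-2.2279267))/3 = -2.2678078
R_{3,2} = -2.2683425 + (-2.2683425 − (-2.2776322))/15 = -2.2677232
R_{4,2} = -2.2678078 + (-2.2678078 − (-2.2683425))/15 = -2.2677722
R_{4,3} = (64·(-2.2677722) − (-2.2677232)) / 63 = -2.2677730

-2.26777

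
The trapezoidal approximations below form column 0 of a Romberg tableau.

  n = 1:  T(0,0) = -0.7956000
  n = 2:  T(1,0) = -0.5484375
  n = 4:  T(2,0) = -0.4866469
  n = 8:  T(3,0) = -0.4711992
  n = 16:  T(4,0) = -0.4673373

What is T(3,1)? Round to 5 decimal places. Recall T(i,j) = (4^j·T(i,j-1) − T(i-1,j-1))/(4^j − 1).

Richardson extrapolation on the trapezoidal column (denominator 4−1=3):
T(3,1) = (4·(-0.4711992) − (-0.4866469)) / 3 = -0.4660500

-0.46605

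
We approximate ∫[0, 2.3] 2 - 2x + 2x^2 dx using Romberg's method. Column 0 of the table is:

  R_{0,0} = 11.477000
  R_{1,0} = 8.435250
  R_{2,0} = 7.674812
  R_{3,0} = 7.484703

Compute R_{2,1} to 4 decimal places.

7.4213

Richardson extrapolation on the trapezoidal column (denominator 4−1=3):
R_{2,1} = 7.674812 + (7.674812 − 8.435250)/3 = 7.421333
(Column j=1 coincides with Simpson's rule on the same nodes.)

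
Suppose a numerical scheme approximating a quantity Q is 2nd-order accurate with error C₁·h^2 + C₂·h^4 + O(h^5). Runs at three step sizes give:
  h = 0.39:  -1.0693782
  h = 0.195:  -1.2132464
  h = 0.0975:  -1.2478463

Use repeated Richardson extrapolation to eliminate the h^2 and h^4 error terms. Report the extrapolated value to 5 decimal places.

First eliminate the h^2 term (factor 2^2 = 4):
  B₁ = (4·(-1.2132464) − (-1.0693782))/3 = -1.2612025
  B₂ = (4·(-1.2478463) − (-1.2132464))/3 = -1.2593796
Then eliminate the h^4 term (factor 2^4 = 16):
  (16·(-1.2593796) − (-1.2612025))/15 = -1.2592581

-1.25926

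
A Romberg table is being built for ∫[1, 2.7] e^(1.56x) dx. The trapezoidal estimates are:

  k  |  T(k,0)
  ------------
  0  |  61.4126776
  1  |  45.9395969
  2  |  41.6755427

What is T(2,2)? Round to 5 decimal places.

Richardson extrapolation on the trapezoidal column (denominator 4−1=3):
T(1,1) = (4·45.9395969 − 61.4126776) / 3 = 40.7819033
T(2,1) = (4·41.6755427 − 45.9395969) / 3 = 40.2541913
T(2,2) = (16·40.2541913 − 40.7819033) / 15 = 40.2190105

40.21901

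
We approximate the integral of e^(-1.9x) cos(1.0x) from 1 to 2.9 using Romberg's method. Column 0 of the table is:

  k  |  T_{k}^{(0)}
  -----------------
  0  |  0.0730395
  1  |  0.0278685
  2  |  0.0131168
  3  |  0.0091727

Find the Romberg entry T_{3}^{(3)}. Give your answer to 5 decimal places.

0.00783

T_{1}^{(1)} = 0.0278685 + (0.0278685 − 0.0730395)/3 = 0.0128115
T_{2}^{(1)} = (4·0.0131168 − 0.0278685) / 3 = 0.0081996
T_{3}^{(1)} = 0.0091727 + (0.0091727 − 0.0131168)/3 = 0.0078580
T_{2}^{(2)} = 0.0081996 + (0.0081996 − 0.0128115)/15 = 0.0078921
T_{3}^{(2)} = 0.0078580 + (0.0078580 − 0.0081996)/15 = 0.0078352
T_{3}^{(3)} = (64·0.0078352 − 0.0078921) / 63 = 0.0078343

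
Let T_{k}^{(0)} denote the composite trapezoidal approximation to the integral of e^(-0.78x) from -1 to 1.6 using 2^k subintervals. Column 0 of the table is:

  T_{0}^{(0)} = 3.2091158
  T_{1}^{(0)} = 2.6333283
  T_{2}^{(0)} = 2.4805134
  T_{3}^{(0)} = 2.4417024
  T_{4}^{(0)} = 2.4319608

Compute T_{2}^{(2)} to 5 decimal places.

2.42879

Richardson extrapolation on the trapezoidal column (denominator 4−1=3):
T_{1}^{(1)} = (4·2.6333283 − 3.2091158) / 3 = 2.4413991
T_{2}^{(1)} = (4·2.4805134 − 2.6333283) / 3 = 2.4295751
T_{2}^{(2)} = 2.4295751 + (2.4295751 − 2.4413991)/15 = 2.4287868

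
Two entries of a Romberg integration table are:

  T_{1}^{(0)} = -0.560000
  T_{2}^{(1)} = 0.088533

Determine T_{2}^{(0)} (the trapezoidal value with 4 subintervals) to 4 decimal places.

From T_{2}^{(1)} = (4·T_{2}^{(0)} − T_{1}^{(0)})/3, solve for T_{2}^{(0)}:
4·T_{2}^{(0)} = 3·0.088533 + (-0.560000) = -0.294401
T_{2}^{(0)} = -0.073600

-0.0736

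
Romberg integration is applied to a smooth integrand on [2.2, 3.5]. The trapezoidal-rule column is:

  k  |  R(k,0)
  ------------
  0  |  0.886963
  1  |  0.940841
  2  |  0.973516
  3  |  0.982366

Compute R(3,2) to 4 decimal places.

0.9854

Richardson extrapolation on the trapezoidal column (denominator 4−1=3):
R(2,1) = (4·0.973516 − 0.940841) / 3 = 0.984408
R(3,1) = 0.982366 + (0.982366 − 0.973516)/3 = 0.985316
R(3,2) = (16·0.985316 − 0.984408) / 15 = 0.985377
(Column j=1 coincides with Simpson's rule on the same nodes.)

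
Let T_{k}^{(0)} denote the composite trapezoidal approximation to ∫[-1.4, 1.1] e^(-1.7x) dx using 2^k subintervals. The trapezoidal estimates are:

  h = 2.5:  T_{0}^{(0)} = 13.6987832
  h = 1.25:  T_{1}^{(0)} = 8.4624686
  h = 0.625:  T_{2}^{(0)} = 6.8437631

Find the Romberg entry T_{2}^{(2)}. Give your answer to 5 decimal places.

6.27667

Richardson extrapolation on the trapezoidal column (denominator 4−1=3):
T_{1}^{(1)} = (4·8.4624686 − 13.6987832) / 3 = 6.7170304
T_{2}^{(1)} = 6.8437631 + (6.8437631 − 8.4624686)/3 = 6.3041946
T_{2}^{(2)} = (16·6.3041946 − 6.7170304) / 15 = 6.2766722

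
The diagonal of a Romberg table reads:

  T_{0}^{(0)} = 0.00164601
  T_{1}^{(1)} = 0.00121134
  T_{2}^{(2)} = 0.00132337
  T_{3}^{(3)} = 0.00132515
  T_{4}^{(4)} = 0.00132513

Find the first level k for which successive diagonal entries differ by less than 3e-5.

k = 3

|T_{1}^{(1)} − T_{0}^{(0)}| = 0.00043467 ≥ 3e-5
|T_{2}^{(2)} − T_{1}^{(1)}| = 0.00011203 ≥ 3e-5
|T_{3}^{(3)} − T_{2}^{(2)}| = 0.00000178 < 3e-5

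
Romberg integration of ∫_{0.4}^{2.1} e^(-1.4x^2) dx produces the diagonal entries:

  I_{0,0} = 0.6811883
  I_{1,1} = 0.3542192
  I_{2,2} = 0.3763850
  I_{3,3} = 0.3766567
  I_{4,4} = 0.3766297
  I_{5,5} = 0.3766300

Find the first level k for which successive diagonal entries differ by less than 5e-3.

k = 3

|I_{1,1} − I_{0,0}| = 0.3269691 ≥ 5e-3
|I_{2,2} − I_{1,1}| = 0.0221658 ≥ 5e-3
|I_{3,3} − I_{2,2}| = 0.0002717 < 5e-3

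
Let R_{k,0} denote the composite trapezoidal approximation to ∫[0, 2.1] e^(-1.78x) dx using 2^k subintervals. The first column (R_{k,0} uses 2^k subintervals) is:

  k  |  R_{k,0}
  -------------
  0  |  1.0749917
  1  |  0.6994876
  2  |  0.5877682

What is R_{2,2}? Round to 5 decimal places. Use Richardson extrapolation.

0.54894

R_{1,1} = (4·0.6994876 − 1.0749917) / 3 = 0.5743196
R_{2,1} = (4·0.5877682 − 0.6994876) / 3 = 0.5505284
R_{2,2} = 0.5505284 + (0.5505284 − 0.5743196)/15 = 0.5489423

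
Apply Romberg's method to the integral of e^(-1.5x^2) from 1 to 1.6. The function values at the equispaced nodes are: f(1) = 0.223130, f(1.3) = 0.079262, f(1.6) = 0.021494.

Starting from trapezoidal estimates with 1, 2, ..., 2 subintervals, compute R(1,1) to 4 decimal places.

R(0,0) (trapezoid, 1 panel, h=0.6000): 0.073387
R(1,0) (trapezoid, 2 panels, h=0.3000): 0.060472
R(1,1) = 0.060472 + (0.060472 − 0.073387)/3 = 0.056167

0.0562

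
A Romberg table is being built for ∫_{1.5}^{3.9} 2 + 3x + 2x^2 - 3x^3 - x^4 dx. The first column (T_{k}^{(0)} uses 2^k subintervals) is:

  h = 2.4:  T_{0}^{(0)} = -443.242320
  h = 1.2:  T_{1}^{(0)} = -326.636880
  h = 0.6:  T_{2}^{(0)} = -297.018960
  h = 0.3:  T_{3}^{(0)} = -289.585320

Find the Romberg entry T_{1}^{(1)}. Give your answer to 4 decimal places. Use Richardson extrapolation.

Richardson extrapolation on the trapezoidal column (denominator 4−1=3):
T_{1}^{(1)} = (4·(-326.636880) − (-443.242320)) / 3 = -287.768400

-287.7684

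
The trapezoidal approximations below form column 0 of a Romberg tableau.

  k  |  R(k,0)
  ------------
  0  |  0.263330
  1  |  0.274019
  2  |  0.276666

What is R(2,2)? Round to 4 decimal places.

0.2775

Richardson extrapolation on the trapezoidal column (denominator 4−1=3):
R(1,1) = 0.274019 + (0.274019 − 0.263330)/3 = 0.277582
R(2,1) = 0.276666 + (0.276666 − 0.274019)/3 = 0.277548
R(2,2) = (16·0.277548 − 0.277582) / 15 = 0.277546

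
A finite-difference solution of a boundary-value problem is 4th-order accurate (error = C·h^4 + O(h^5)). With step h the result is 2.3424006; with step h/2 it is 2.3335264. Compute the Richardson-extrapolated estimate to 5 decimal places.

The leading error scales as h^4; refining by a factor of 2 reduces it by 2^4 = 16.
Extrapolated value = (16·A(h/2) − A(h)) / (16 − 1)
= (16·2.3335264 − 2.3424006) / 15
= 34.9940218 / 15 = 2.3329348

2.33293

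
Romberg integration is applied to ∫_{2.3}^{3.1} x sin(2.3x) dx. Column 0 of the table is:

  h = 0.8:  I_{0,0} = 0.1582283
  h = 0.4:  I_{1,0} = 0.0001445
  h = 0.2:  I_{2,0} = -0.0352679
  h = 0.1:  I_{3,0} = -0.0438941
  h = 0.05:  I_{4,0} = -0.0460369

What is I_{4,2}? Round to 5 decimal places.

-0.04675

Richardson extrapolation on the trapezoidal column (denominator 4−1=3):
I_{3,1} = -0.0438941 + (-0.0438941 − (-0.0352679))/3 = -0.0467695
I_{4,1} = -0.0460369 + (-0.0460369 − (-0.0438941))/3 = -0.0467512
I_{4,2} = -0.0467512 + (-0.0467512 − (-0.0467695))/15 = -0.0467500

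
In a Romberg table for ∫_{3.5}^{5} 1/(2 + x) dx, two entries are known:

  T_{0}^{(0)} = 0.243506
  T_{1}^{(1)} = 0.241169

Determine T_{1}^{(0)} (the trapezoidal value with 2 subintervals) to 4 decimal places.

From T_{1}^{(1)} = (4·T_{1}^{(0)} − T_{0}^{(0)})/3, solve for T_{1}^{(0)}:
4·T_{1}^{(0)} = 3·0.241169 + 0.243506 = 0.967013
T_{1}^{(0)} = 0.241753

0.2418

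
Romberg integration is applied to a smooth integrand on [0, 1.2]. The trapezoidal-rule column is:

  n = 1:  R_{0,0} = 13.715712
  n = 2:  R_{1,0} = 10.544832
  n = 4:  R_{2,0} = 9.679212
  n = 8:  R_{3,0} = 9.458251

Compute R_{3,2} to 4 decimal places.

R_{2,1} = 9.679212 + (9.679212 − 10.544832)/3 = 9.390672
R_{3,1} = 9.458251 + (9.458251 − 9.679212)/3 = 9.384597
R_{3,2} = 9.384597 + (9.384597 − 9.390672)/15 = 9.384192

9.3842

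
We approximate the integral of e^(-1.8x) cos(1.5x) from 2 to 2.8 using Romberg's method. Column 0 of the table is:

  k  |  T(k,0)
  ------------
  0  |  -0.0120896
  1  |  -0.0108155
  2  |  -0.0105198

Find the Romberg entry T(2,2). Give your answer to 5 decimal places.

T(1,1) = -0.0108155 + (-0.0108155 − (-0.0120896))/3 = -0.0103908
T(2,1) = (4·(-0.0105198) − (-0.0108155)) / 3 = -0.0104212
T(2,2) = (16·(-0.0104212) − (-0.0103908)) / 15 = -0.0104232

-0.01042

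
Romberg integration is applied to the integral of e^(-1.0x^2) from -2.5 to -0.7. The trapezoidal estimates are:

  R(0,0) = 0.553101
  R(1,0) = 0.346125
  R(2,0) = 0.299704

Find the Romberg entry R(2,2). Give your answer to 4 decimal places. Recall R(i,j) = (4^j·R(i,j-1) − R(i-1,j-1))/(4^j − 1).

0.2847

Richardson extrapolation on the trapezoidal column (denominator 4−1=3):
R(1,1) = (4·0.346125 − 0.553101) / 3 = 0.277133
R(2,1) = (4·0.299704 − 0.346125) / 3 = 0.284230
R(2,2) = 0.284230 + (0.284230 − 0.277133)/15 = 0.284703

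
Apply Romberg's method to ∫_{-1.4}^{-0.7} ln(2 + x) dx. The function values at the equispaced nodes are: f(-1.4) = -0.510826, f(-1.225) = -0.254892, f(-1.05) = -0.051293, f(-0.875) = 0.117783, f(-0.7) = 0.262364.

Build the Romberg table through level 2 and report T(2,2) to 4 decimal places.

T(0,0) (trapezoid, 1 panel, h=0.7000): -0.086962
T(1,0) (trapezoid, 2 panels, h=0.3500): -0.061433
T(2,0) (trapezoid, 4 panels, h=0.1750): -0.054711
T(1,1) = -0.061433 + (-0.061433 − (-0.086962))/3 = -0.052923
T(2,1) = -0.054711 + (-0.054711 − (-0.061433))/3 = -0.052470
T(2,2) = -0.052470 + (-0.052470 − (-0.052923))/15 = -0.052440

-0.0524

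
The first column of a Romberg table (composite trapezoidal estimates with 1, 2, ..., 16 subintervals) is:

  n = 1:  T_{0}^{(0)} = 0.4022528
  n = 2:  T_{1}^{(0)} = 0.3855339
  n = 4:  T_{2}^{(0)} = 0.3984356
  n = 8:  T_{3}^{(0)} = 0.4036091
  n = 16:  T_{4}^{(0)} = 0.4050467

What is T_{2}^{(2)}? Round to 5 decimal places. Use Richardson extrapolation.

0.40425

T_{1}^{(1)} = 0.3855339 + (0.3855339 − 0.4022528)/3 = 0.3799609
T_{2}^{(1)} = 0.3984356 + (0.3984356 − 0.3855339)/3 = 0.4027362
T_{2}^{(2)} = (16·0.4027362 − 0.3799609) / 15 = 0.4042546
(Column j=1 coincides with Simpson's rule on the same nodes.)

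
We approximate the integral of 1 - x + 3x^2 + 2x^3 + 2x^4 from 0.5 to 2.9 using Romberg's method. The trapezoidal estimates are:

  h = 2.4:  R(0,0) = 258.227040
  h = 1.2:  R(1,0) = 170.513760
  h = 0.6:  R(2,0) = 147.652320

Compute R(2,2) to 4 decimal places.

Richardson extrapolation on the trapezoidal column (denominator 4−1=3):
R(1,1) = (4·170.513760 − 258.227040) / 3 = 141.276000
R(2,1) = (4·147.652320 − 170.513760) / 3 = 140.031840
R(2,2) = (16·140.031840 − 141.276000) / 15 = 139.948896

139.9489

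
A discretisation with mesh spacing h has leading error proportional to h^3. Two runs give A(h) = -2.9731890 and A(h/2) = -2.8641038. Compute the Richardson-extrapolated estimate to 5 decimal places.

-2.84852

The leading error scales as h^3; refining by a factor of 2 reduces it by 2^3 = 8.
Extrapolated value = (8·A(h/2) − A(h)) / (8 − 1)
= (8·(-2.8641038) − (-2.9731890)) / 7
= -19.9396414 / 7 = -2.8485202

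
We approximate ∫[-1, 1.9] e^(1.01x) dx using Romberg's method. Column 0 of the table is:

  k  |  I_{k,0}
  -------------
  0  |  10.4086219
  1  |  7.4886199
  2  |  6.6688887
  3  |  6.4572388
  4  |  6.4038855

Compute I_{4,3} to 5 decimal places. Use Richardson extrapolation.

Richardson extrapolation on the trapezoidal column (denominator 4−1=3):
I_{2,1} = (4·6.6688887 − 7.4886199) / 3 = 6.3956450
I_{3,1} = 6.4572388 + (6.4572388 − 6.6688887)/3 = 6.3866888
I_{4,1} = 6.4038855 + (6.4038855 − 6.4572388)/3 = 6.3861011
I_{3,2} = 6.3866888 + (6.3866888 − 6.3956450)/15 = 6.3860917
I_{4,2} = 6.3861011 + (6.3861011 − 6.3866888)/15 = 6.3860619
I_{4,3} = 6.3860619 + (6.3860619 − 6.3860917)/63 = 6.3860614

6.38606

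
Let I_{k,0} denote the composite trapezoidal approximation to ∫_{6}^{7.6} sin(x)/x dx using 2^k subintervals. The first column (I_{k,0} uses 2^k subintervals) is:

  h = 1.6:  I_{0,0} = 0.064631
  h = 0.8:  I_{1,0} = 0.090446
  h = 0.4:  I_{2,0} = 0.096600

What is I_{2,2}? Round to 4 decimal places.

Richardson extrapolation on the trapezoidal column (denominator 4−1=3):
I_{1,1} = (4·0.090446 − 0.064631) / 3 = 0.099051
I_{2,1} = (4·0.096600 − 0.090446) / 3 = 0.098651
I_{2,2} = (16·0.098651 − 0.099051) / 15 = 0.098624

0.0986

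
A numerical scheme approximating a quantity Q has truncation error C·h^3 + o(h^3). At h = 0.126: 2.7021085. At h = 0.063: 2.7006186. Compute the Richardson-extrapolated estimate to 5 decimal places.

2.70041

Extrapolated value = (8·A(h/2) − A(h)) / (8 − 1)
= (8·2.7006186 − 2.7021085) / 7
= 18.9028403 / 7 = 2.7004058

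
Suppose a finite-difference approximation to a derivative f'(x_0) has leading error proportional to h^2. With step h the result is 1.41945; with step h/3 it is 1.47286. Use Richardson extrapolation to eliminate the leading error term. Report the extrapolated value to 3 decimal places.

1.480

Extrapolated value = (9·A(h/3) − A(h)) / (9 − 1)
= (9·1.47286 − 1.41945) / 8
= 11.83629 / 8 = 1.47954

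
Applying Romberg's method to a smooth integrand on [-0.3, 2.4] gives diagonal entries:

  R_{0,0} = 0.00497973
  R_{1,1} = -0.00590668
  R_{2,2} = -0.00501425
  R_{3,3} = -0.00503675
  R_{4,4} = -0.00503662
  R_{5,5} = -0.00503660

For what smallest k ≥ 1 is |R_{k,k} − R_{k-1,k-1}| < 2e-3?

k = 2

|R_{1,1} − R_{0,0}| = 0.01088641 ≥ 2e-3
|R_{2,2} − R_{1,1}| = 0.00089243 < 2e-3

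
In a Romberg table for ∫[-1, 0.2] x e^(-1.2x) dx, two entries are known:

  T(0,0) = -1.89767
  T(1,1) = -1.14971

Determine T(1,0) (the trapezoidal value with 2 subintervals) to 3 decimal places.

From T(1,1) = (4·T(1,0) − T(0,0))/3, solve for T(1,0):
4·T(1,0) = 3·(-1.14971) + (-1.89767) = -5.34680
T(1,0) = -1.33670

-1.337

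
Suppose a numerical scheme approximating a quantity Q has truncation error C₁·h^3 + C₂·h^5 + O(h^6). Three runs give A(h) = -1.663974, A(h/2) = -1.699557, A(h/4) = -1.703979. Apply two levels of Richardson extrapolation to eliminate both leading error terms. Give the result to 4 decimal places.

First eliminate the h^3 term (factor 2^3 = 8):
  B₁ = (8·(-1.699557) − (-1.663974))/7 = -1.704640
  B₂ = (8·(-1.703979) − (-1.699557))/7 = -1.704611
Then eliminate the h^5 term (factor 2^5 = 32):
  (32·(-1.704611) − (-1.704640))/31 = -1.704610

-1.7046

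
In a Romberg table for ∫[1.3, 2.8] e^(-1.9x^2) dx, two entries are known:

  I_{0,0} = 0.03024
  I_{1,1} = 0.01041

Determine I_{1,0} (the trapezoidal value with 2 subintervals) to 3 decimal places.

0.015

From I_{1,1} = (4·I_{1,0} − I_{0,0})/3, solve for I_{1,0}:
4·I_{1,0} = 3·0.01041 + 0.03024 = 0.06147
I_{1,0} = 0.01537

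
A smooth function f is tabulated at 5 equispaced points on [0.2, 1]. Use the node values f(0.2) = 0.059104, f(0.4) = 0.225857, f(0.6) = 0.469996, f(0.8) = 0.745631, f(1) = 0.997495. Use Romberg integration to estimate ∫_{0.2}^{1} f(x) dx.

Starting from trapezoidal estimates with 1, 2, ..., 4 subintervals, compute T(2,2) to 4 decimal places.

0.3922

T(0,0) (trapezoid, 1 panel, h=0.8000): 0.422640
T(1,0) (trapezoid, 2 panels, h=0.4000): 0.399318
T(2,0) (trapezoid, 4 panels, h=0.2000): 0.393957
T(1,1) = 0.399318 + (0.399318 − 0.422640)/3 = 0.391544
T(2,1) = 0.393957 + (0.393957 − 0.399318)/3 = 0.392170
T(2,2) = 0.392170 + (0.392170 − 0.391544)/15 = 0.392212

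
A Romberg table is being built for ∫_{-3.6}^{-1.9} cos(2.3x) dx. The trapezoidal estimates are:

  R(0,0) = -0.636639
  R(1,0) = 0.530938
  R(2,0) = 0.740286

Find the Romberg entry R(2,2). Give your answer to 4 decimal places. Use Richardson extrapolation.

0.8027

R(1,1) = 0.530938 + (0.530938 − (-0.636639))/3 = 0.920130
R(2,1) = 0.740286 + (0.740286 − 0.530938)/3 = 0.810069
R(2,2) = (16·0.810069 − 0.920130) / 15 = 0.802732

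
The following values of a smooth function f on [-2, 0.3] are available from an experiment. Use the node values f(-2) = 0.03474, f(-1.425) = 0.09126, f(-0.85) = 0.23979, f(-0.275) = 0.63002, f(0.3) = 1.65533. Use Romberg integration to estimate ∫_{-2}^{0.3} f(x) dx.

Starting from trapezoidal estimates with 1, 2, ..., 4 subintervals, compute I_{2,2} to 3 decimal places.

I_{0,0} (trapezoid, 1 panel, h=2.3000): 1.94358
I_{1,0} (trapezoid, 2 panels, h=1.1500): 1.24755
I_{2,0} (trapezoid, 4 panels, h=0.5750): 1.03851
I_{1,1} = 1.24755 + (1.24755 − 1.94358)/3 = 1.01554
I_{2,1} = 1.03851 + (1.03851 − 1.24755)/3 = 0.96883
I_{2,2} = 0.96883 + (0.96883 − 1.01554)/15 = 0.96572

0.966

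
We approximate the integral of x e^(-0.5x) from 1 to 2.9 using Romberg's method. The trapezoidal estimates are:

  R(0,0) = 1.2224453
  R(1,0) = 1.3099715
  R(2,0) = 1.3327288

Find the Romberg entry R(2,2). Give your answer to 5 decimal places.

Richardson extrapolation on the trapezoidal column (denominator 4−1=3):
R(1,1) = 1.3099715 + (1.3099715 − 1.2224453)/3 = 1.3391469
R(2,1) = 1.3327288 + (1.3327288 − 1.3099715)/3 = 1.3403146
R(2,2) = (16·1.3403146 − 1.3391469) / 15 = 1.3403924

1.34039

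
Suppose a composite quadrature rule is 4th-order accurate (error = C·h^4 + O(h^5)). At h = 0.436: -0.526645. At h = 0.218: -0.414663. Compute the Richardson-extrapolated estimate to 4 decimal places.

Extrapolated value = (16·A(h/2) − A(h)) / (16 − 1)
= (16·(-0.414663) − (-0.526645)) / 15
= -6.107963 / 15 = -0.407198

-0.4072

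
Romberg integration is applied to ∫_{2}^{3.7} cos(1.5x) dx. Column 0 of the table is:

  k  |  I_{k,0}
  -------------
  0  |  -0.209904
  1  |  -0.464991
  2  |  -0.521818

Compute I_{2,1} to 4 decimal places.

Richardson extrapolation on the trapezoidal column (denominator 4−1=3):
I_{2,1} = (4·(-0.521818) − (-0.464991)) / 3 = -0.540760

-0.5408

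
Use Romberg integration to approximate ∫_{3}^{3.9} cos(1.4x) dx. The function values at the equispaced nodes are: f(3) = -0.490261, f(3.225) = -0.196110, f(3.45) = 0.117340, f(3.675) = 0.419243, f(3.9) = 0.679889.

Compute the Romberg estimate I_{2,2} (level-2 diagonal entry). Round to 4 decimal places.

I_{0,0} (trapezoid, 1 panel, h=0.9000): 0.085333
I_{1,0} (trapezoid, 2 panels, h=0.4500): 0.095469
I_{2,0} (trapezoid, 4 panels, h=0.2250): 0.097940
I_{1,1} = 0.095469 + (0.095469 − 0.085333)/3 = 0.098848
I_{2,1} = 0.097940 + (0.097940 − 0.095469)/3 = 0.098764
I_{2,2} = 0.098764 + (0.098764 − 0.098848)/15 = 0.098758

0.0988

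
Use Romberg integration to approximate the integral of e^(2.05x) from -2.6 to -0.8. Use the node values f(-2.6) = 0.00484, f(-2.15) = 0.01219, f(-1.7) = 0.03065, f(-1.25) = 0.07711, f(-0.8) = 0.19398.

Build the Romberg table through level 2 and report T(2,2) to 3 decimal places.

T(0,0) (trapezoid, 1 panel, h=1.8000): 0.17894
T(1,0) (trapezoid, 2 panels, h=0.9000): 0.11705
T(2,0) (trapezoid, 4 panels, h=0.4500): 0.09871
T(1,1) = 0.11705 + (0.11705 − 0.17894)/3 = 0.09642
T(2,1) = 0.09871 + (0.09871 − 0.11705)/3 = 0.09260
T(2,2) = 0.09260 + (0.09260 − 0.09642)/15 = 0.09235

0.092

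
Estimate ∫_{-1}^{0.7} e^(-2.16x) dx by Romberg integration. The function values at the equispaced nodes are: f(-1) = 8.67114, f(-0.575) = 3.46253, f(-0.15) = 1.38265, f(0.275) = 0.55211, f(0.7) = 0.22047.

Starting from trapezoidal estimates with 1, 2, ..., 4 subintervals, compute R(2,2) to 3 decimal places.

3.916

R(0,0) (trapezoid, 1 panel, h=1.7000): 7.55787
R(1,0) (trapezoid, 2 panels, h=0.8500): 4.95419
R(2,0) (trapezoid, 4 panels, h=0.4250): 4.18332
R(1,1) = 4.95419 + (4.95419 − 7.55787)/3 = 4.08630
R(2,1) = 4.18332 + (4.18332 − 4.95419)/3 = 3.92636
R(2,2) = 3.92636 + (3.92636 − 4.08630)/15 = 3.91570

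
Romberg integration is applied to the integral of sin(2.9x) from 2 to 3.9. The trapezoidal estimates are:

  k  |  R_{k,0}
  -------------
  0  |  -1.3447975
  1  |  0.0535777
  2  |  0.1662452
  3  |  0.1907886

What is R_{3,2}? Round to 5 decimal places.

Richardson extrapolation on the trapezoidal column (denominator 4−1=3):
R_{2,1} = (4·0.1662452 − 0.0535777) / 3 = 0.2038010
R_{3,1} = 0.1907886 + (0.1907886 − 0.1662452)/3 = 0.1989697
R_{3,2} = 0.1989697 + (0.1989697 − 0.2038010)/15 = 0.1986476
(Column j=1 coincides with Simpson's rule on the same nodes.)

0.19865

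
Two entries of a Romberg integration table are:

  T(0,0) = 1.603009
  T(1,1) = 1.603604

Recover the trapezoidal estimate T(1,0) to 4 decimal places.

From T(1,1) = (4·T(1,0) − T(0,0))/3, solve for T(1,0):
4·T(1,0) = 3·1.603604 + 1.603009 = 6.413821
T(1,0) = 1.603455

1.6035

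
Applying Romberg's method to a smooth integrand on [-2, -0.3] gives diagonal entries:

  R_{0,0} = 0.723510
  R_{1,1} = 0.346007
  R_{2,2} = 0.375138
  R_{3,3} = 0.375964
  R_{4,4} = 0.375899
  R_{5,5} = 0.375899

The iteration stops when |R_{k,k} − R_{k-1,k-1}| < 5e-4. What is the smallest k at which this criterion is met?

|R_{1,1} − R_{0,0}| = 0.377503 ≥ 5e-4
|R_{2,2} − R_{1,1}| = 0.029131 ≥ 5e-4
|R_{3,3} − R_{2,2}| = 0.000826 ≥ 5e-4
|R_{4,4} − R_{3,3}| = 0.000065 < 5e-4

k = 4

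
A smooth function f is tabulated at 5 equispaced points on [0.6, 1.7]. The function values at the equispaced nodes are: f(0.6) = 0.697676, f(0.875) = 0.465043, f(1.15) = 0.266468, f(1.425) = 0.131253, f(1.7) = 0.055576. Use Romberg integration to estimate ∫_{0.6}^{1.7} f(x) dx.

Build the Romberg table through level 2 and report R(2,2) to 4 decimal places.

0.3367

R(0,0) (trapezoid, 1 panel, h=1.1000): 0.414289
R(1,0) (trapezoid, 2 panels, h=0.5500): 0.353702
R(2,0) (trapezoid, 4 panels, h=0.2750): 0.340832
R(1,1) = 0.353702 + (0.353702 − 0.414289)/3 = 0.333506
R(2,1) = 0.340832 + (0.340832 − 0.353702)/3 = 0.336542
R(2,2) = 0.336542 + (0.336542 − 0.333506)/15 = 0.336744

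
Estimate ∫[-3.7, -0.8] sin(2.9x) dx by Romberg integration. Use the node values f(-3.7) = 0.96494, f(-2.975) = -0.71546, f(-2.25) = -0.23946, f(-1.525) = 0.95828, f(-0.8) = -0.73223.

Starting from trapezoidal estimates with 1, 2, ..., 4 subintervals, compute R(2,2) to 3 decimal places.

R(0,0) (trapezoid, 1 panel, h=2.9000): 0.33743
R(1,0) (trapezoid, 2 panels, h=1.4500): -0.17850
R(2,0) (trapezoid, 4 panels, h=0.7250): 0.08679
R(1,1) = -0.17850 + (-0.17850 − 0.33743)/3 = -0.35048
R(2,1) = 0.08679 + (0.08679 − (-0.17850))/3 = 0.17522
R(2,2) = 0.17522 + (0.17522 − (-0.35048))/15 = 0.21027

0.210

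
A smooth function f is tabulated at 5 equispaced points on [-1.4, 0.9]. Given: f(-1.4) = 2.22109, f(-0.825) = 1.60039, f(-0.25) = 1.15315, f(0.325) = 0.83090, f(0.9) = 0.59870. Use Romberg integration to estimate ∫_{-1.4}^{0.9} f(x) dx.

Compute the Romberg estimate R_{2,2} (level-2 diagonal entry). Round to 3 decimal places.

2.846

R_{0,0} (trapezoid, 1 panel, h=2.3000): 3.24276
R_{1,0} (trapezoid, 2 panels, h=1.1500): 2.94750
R_{2,0} (trapezoid, 4 panels, h=0.5750): 2.87174
R_{1,1} = 2.94750 + (2.94750 − 3.24276)/3 = 2.84908
R_{2,1} = 2.87174 + (2.87174 − 2.94750)/3 = 2.84649
R_{2,2} = 2.84649 + (2.84649 − 2.84908)/15 = 2.84632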